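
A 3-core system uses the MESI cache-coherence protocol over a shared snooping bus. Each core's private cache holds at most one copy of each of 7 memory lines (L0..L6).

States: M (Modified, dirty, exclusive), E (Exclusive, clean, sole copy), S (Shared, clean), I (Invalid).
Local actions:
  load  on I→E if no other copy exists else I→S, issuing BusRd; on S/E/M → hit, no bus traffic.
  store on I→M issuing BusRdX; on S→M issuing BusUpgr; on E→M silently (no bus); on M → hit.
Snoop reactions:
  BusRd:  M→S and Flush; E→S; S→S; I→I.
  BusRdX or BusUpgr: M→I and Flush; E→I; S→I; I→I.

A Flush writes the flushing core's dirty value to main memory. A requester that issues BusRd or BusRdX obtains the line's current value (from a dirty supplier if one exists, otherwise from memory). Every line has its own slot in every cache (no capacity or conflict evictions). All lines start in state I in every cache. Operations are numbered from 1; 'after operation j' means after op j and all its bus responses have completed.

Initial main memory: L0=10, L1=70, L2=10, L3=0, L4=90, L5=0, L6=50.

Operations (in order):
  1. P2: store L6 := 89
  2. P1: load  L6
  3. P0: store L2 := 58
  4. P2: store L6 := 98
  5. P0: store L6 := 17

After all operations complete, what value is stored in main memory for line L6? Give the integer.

memory[L6] = 98

1. P2: store L6 := 89  bus=[BusRdX]  L6: P0=I P1=I P2=M  mem[L6]=50
2. P1: load  L6  bus=[BusRd,Flush]  L6: P0=I P1=S P2=S  mem[L6]=89
3. P0: store L2 := 58  bus=[BusRdX]  L2: P0=M P1=I P2=I  mem[L2]=10
4. P2: store L6 := 98  bus=[BusUpgr]  L6: P0=I P1=I P2=M  mem[L6]=89
5. P0: store L6 := 17  bus=[BusRdX,Flush]  L6: P0=M P1=I P2=I  mem[L6]=98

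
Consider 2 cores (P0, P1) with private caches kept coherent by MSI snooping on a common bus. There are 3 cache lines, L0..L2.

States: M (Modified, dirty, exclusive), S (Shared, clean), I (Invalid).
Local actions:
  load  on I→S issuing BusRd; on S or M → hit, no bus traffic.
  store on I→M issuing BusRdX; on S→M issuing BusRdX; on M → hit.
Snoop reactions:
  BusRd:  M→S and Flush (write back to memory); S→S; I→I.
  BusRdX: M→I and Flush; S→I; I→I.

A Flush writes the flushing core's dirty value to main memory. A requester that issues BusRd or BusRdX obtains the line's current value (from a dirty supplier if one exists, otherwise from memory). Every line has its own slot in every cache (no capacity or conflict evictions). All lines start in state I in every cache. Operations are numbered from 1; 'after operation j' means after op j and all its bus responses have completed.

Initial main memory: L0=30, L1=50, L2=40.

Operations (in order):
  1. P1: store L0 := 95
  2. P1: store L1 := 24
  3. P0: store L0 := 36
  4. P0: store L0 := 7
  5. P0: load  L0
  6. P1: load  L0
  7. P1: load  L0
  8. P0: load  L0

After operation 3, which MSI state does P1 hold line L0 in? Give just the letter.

1. P1: store L0 := 95  bus=[BusRdX]  L0: P0=I P1=M  mem[L0]=30
2. P1: store L1 := 24  bus=[BusRdX]  L1: P0=I P1=M  mem[L1]=50
3. P0: store L0 := 36  bus=[BusRdX,Flush]  L0: P0=M P1=I  mem[L0]=95
4. P0: store L0 := 7  bus=[-]  L0: P0=M P1=I  mem[L0]=95
5. P0: load  L0  bus=[-]  L0: P0=M P1=I  mem[L0]=95
6. P1: load  L0  bus=[BusRd,Flush]  L0: P0=S P1=S  mem[L0]=7
7. P1: load  L0  bus=[-]  L0: P0=S P1=S  mem[L0]=7
8. P0: load  L0  bus=[-]  L0: P0=S P1=S  mem[L0]=7

state = I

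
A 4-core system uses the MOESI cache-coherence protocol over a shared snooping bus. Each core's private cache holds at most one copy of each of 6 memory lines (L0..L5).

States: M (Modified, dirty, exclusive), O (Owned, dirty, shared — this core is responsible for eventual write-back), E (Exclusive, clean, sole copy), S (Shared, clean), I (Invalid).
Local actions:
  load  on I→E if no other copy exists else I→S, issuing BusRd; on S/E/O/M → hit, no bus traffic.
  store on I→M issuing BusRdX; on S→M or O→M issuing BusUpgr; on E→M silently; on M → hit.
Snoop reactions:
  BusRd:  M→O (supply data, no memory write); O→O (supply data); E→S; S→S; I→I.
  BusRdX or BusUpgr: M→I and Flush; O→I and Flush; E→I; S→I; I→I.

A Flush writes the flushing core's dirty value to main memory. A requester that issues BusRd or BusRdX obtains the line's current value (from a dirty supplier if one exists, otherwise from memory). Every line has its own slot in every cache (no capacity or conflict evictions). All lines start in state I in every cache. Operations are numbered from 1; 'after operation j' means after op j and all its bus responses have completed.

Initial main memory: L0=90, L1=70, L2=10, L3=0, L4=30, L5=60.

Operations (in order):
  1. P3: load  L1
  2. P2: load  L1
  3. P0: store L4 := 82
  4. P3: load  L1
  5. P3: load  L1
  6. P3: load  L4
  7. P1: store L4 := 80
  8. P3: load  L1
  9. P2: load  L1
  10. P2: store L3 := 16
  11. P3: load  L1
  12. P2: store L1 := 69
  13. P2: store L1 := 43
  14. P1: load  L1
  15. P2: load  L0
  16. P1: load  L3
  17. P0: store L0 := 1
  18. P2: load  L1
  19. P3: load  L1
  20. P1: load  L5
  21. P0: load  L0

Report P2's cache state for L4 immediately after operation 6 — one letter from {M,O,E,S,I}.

state = I

[1] P3: load  L1 | P0:I, P1:I, P2:I, P3:E(70) | bus: BusRd
[2] P2: load  L1 | P0:I, P1:I, P2:S(70), P3:S(70) | bus: BusRd
[3] P0: store L4 := 82 | P0:M(82), P1:I, P2:I, P3:I | bus: BusRdX
[4] P3: load  L1 | P0:I, P1:I, P2:S(70), P3:S(70) | bus: none
[5] P3: load  L1 | P0:I, P1:I, P2:S(70), P3:S(70) | bus: none
[6] P3: load  L4 | P0:O(82), P1:I, P2:I, P3:S(82) | bus: BusRd
[7] P1: store L4 := 80 | P0:I, P1:M(80), P2:I, P3:I | bus: BusRdX,Flush
[8] P3: load  L1 | P0:I, P1:I, P2:S(70), P3:S(70) | bus: none
[9] P2: load  L1 | P0:I, P1:I, P2:S(70), P3:S(70) | bus: none
[10] P2: store L3 := 16 | P0:I, P1:I, P2:M(16), P3:I | bus: BusRdX
[11] P3: load  L1 | P0:I, P1:I, P2:S(70), P3:S(70) | bus: none
[12] P2: store L1 := 69 | P0:I, P1:I, P2:M(69), P3:I | bus: BusUpgr
[13] P2: store L1 := 43 | P0:I, P1:I, P2:M(43), P3:I | bus: none
[14] P1: load  L1 | P0:I, P1:S(43), P2:O(43), P3:I | bus: BusRd
[15] P2: load  L0 | P0:I, P1:I, P2:E(90), P3:I | bus: BusRd
[16] P1: load  L3 | P0:I, P1:S(16), P2:O(16), P3:I | bus: BusRd
[17] P0: store L0 := 1 | P0:M(1), P1:I, P2:I, P3:I | bus: BusRdX
[18] P2: load  L1 | P0:I, P1:S(43), P2:O(43), P3:I | bus: none
[19] P3: load  L1 | P0:I, P1:S(43), P2:O(43), P3:S(43) | bus: BusRd
[20] P1: load  L5 | P0:I, P1:E(60), P2:I, P3:I | bus: BusRd
[21] P0: load  L0 | P0:M(1), P1:I, P2:I, P3:I | bus: none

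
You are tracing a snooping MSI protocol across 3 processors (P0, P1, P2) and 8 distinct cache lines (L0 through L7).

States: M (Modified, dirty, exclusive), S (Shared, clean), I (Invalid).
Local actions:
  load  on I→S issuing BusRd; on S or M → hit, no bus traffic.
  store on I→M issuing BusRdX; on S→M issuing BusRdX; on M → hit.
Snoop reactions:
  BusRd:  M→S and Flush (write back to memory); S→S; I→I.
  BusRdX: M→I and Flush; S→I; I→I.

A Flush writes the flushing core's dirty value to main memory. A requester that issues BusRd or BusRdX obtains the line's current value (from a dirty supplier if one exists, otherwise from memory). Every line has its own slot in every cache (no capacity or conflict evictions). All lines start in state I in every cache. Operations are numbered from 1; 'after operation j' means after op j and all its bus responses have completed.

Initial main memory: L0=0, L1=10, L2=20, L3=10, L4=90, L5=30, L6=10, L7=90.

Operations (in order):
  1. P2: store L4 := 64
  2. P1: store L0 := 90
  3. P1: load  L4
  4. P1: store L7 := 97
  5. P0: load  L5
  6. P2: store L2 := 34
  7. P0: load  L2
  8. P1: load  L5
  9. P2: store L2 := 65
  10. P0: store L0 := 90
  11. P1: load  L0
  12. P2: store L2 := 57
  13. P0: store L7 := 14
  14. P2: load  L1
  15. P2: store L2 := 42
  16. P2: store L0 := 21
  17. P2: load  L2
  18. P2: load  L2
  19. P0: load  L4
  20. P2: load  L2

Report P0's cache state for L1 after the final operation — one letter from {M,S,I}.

  op1 P2: store L4 := 64 → I/I/M on L4; bus BusRdX; mem=90
  op2 P1: store L0 := 90 → I/M/I on L0; bus BusRdX; mem=0
  op3 P1: load  L4 → I/S/S on L4; bus BusRd Flush; mem=64
  op4 P1: store L7 := 97 → I/M/I on L7; bus BusRdX; mem=90
  op5 P0: load  L5 → S/I/I on L5; bus BusRd; mem=30
  op6 P2: store L2 := 34 → I/I/M on L2; bus BusRdX; mem=20
  op7 P0: load  L2 → S/I/S on L2; bus BusRd Flush; mem=34
  op8 P1: load  L5 → S/S/I on L5; bus BusRd; mem=30
  op9 P2: store L2 := 65 → I/I/M on L2; bus BusRdX; mem=34
  op10 P0: store L0 := 90 → M/I/I on L0; bus BusRdX Flush; mem=90
  op11 P1: load  L0 → S/S/I on L0; bus BusRd Flush; mem=90
  op12 P2: store L2 := 57 → I/I/M on L2; bus (none); mem=34
  op13 P0: store L7 := 14 → M/I/I on L7; bus BusRdX Flush; mem=97
  op14 P2: load  L1 → I/I/S on L1; bus BusRd; mem=10
  op15 P2: store L2 := 42 → I/I/M on L2; bus (none); mem=34
  op16 P2: store L0 := 21 → I/I/M on L0; bus BusRdX; mem=90
  op17 P2: load  L2 → I/I/M on L2; bus (none); mem=34
  op18 P2: load  L2 → I/I/M on L2; bus (none); mem=34
  op19 P0: load  L4 → S/S/S on L4; bus BusRd; mem=64
  op20 P2: load  L2 → I/I/M on L2; bus (none); mem=34

state = I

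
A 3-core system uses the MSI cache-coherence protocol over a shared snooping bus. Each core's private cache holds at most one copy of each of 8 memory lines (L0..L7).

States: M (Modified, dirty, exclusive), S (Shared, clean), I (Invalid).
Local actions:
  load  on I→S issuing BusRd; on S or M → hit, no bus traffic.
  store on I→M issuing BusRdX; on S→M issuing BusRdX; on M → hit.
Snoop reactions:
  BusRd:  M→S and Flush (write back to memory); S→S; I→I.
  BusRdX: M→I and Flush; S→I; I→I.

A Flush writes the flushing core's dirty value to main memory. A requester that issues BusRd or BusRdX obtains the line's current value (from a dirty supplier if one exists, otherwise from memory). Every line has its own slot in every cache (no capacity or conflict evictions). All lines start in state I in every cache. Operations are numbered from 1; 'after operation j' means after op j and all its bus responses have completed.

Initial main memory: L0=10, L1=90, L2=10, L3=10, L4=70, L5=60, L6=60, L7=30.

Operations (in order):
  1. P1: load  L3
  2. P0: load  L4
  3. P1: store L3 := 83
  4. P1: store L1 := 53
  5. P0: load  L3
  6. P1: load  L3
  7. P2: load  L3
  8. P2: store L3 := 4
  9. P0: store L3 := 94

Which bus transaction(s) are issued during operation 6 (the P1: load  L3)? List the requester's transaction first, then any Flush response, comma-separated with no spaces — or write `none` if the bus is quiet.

bus = none

  op1 P1: load  L3 → I/S/I on L3; bus BusRd; mem=10
  op2 P0: load  L4 → S/I/I on L4; bus BusRd; mem=70
  op3 P1: store L3 := 83 → I/M/I on L3; bus BusRdX; mem=10
  op4 P1: store L1 := 53 → I/M/I on L1; bus BusRdX; mem=90
  op5 P0: load  L3 → S/S/I on L3; bus BusRd Flush; mem=83
  op6 P1: load  L3 → S/S/I on L3; bus (none); mem=83
  op7 P2: load  L3 → S/S/S on L3; bus BusRd; mem=83
  op8 P2: store L3 := 4 → I/I/M on L3; bus BusRdX; mem=83
  op9 P0: store L3 := 94 → M/I/I on L3; bus BusRdX Flush; mem=4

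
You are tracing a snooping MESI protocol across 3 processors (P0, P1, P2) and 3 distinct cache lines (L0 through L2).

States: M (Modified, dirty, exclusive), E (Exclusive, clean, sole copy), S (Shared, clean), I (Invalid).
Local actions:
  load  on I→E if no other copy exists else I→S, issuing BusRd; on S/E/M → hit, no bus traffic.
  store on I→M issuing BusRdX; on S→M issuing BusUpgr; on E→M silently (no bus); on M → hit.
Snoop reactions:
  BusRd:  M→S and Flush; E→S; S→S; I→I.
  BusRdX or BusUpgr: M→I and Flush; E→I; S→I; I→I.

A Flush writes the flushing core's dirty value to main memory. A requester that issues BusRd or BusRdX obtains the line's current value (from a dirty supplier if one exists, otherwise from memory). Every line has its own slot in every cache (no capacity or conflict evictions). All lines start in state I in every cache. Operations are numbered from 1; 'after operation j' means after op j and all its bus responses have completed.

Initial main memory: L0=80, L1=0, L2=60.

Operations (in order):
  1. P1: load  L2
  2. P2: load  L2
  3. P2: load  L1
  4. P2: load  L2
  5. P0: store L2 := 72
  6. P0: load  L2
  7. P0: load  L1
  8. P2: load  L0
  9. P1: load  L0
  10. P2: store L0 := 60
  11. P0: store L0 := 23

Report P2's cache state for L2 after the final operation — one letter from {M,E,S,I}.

state = I

1. P1: load  L2  bus=[BusRd]  L2: P0=I P1=E P2=I  mem[L2]=60
2. P2: load  L2  bus=[BusRd]  L2: P0=I P1=S P2=S  mem[L2]=60
3. P2: load  L1  bus=[BusRd]  L1: P0=I P1=I P2=E  mem[L1]=0
4. P2: load  L2  bus=[-]  L2: P0=I P1=S P2=S  mem[L2]=60
5. P0: store L2 := 72  bus=[BusRdX]  L2: P0=M P1=I P2=I  mem[L2]=60
6. P0: load  L2  bus=[-]  L2: P0=M P1=I P2=I  mem[L2]=60
7. P0: load  L1  bus=[BusRd]  L1: P0=S P1=I P2=S  mem[L1]=0
8. P2: load  L0  bus=[BusRd]  L0: P0=I P1=I P2=E  mem[L0]=80
9. P1: load  L0  bus=[BusRd]  L0: P0=I P1=S P2=S  mem[L0]=80
10. P2: store L0 := 60  bus=[BusUpgr]  L0: P0=I P1=I P2=M  mem[L0]=80
11. P0: store L0 := 23  bus=[BusRdX,Flush]  L0: P0=M P1=I P2=I  mem[L0]=60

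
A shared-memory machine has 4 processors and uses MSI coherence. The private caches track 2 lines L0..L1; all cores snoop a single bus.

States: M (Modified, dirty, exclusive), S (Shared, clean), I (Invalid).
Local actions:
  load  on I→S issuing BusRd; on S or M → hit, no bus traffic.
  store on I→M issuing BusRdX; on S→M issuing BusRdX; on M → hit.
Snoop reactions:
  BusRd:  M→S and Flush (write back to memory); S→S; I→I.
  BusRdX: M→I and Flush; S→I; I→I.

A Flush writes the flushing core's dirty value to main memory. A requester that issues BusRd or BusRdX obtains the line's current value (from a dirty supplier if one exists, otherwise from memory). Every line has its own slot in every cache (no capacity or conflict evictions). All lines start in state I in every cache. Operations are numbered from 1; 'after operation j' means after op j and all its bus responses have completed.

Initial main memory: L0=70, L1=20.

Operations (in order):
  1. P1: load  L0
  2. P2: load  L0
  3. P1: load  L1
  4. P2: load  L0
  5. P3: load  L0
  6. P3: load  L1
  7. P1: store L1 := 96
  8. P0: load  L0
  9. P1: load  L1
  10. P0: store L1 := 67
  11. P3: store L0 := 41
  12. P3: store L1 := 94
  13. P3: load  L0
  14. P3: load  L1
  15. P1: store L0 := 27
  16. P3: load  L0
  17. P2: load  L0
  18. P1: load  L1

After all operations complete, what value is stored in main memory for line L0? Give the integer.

memory[L0] = 27

[1] P1: load  L0 | P0:I, P1:S(70), P2:I, P3:I | bus: BusRd
[2] P2: load  L0 | P0:I, P1:S(70), P2:S(70), P3:I | bus: BusRd
[3] P1: load  L1 | P0:I, P1:S(20), P2:I, P3:I | bus: BusRd
[4] P2: load  L0 | P0:I, P1:S(70), P2:S(70), P3:I | bus: none
[5] P3: load  L0 | P0:I, P1:S(70), P2:S(70), P3:S(70) | bus: BusRd
[6] P3: load  L1 | P0:I, P1:S(20), P2:I, P3:S(20) | bus: BusRd
[7] P1: store L1 := 96 | P0:I, P1:M(96), P2:I, P3:I | bus: BusRdX
[8] P0: load  L0 | P0:S(70), P1:S(70), P2:S(70), P3:S(70) | bus: BusRd
[9] P1: load  L1 | P0:I, P1:M(96), P2:I, P3:I | bus: none
[10] P0: store L1 := 67 | P0:M(67), P1:I, P2:I, P3:I | bus: BusRdX,Flush
[11] P3: store L0 := 41 | P0:I, P1:I, P2:I, P3:M(41) | bus: BusRdX
[12] P3: store L1 := 94 | P0:I, P1:I, P2:I, P3:M(94) | bus: BusRdX,Flush
[13] P3: load  L0 | P0:I, P1:I, P2:I, P3:M(41) | bus: none
[14] P3: load  L1 | P0:I, P1:I, P2:I, P3:M(94) | bus: none
[15] P1: store L0 := 27 | P0:I, P1:M(27), P2:I, P3:I | bus: BusRdX,Flush
[16] P3: load  L0 | P0:I, P1:S(27), P2:I, P3:S(27) | bus: BusRd,Flush
[17] P2: load  L0 | P0:I, P1:S(27), P2:S(27), P3:S(27) | bus: BusRd
[18] P1: load  L1 | P0:I, P1:S(94), P2:I, P3:S(94) | bus: BusRd,Flush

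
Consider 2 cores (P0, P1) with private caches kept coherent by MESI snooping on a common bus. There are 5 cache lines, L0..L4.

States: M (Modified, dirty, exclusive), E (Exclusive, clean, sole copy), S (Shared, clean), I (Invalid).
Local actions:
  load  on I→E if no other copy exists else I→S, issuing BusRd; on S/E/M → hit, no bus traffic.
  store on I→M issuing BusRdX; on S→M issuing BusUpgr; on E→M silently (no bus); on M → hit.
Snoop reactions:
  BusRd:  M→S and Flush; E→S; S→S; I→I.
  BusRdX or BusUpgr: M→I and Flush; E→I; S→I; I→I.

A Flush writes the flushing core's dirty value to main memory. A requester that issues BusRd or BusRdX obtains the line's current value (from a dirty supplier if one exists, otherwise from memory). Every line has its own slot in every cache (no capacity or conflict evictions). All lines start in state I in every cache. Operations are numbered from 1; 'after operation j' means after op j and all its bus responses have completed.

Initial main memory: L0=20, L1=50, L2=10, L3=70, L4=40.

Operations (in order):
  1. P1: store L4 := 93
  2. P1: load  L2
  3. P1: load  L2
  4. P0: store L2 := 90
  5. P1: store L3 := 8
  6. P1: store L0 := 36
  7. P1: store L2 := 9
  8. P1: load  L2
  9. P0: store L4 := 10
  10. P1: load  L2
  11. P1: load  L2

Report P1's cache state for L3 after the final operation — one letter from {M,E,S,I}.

state = M

  op1 P1: store L4 := 93 → I/M on L4; bus BusRdX; mem=40
  op2 P1: load  L2 → I/E on L2; bus BusRd; mem=10
  op3 P1: load  L2 → I/E on L2; bus (none); mem=10
  op4 P0: store L2 := 90 → M/I on L2; bus BusRdX; mem=10
  op5 P1: store L3 := 8 → I/M on L3; bus BusRdX; mem=70
  op6 P1: store L0 := 36 → I/M on L0; bus BusRdX; mem=20
  op7 P1: store L2 := 9 → I/M on L2; bus BusRdX Flush; mem=90
  op8 P1: load  L2 → I/M on L2; bus (none); mem=90
  op9 P0: store L4 := 10 → M/I on L4; bus BusRdX Flush; mem=93
  op10 P1: load  L2 → I/M on L2; bus (none); mem=90
  op11 P1: load  L2 → I/M on L2; bus (none); mem=90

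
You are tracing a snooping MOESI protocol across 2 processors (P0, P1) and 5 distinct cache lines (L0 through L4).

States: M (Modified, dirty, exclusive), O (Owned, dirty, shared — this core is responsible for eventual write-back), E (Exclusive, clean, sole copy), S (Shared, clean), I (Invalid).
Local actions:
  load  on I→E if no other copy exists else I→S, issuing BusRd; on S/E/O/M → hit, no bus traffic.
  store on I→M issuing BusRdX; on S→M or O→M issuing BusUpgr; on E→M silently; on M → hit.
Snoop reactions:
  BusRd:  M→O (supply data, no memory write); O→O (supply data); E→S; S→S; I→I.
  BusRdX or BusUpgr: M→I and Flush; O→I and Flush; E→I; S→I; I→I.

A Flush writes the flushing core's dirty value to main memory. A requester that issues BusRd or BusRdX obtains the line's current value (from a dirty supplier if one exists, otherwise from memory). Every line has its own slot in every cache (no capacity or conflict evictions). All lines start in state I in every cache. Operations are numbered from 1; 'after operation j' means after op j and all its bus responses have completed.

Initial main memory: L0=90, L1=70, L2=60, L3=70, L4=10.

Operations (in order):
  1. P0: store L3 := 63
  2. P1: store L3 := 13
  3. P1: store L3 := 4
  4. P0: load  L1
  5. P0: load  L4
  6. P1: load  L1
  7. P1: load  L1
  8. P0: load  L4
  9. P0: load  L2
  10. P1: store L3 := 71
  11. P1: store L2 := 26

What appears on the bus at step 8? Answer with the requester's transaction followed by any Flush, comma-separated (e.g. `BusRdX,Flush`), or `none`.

[1] P0: store L3 := 63 | P0:M(63), P1:I | bus: BusRdX
[2] P1: store L3 := 13 | P0:I, P1:M(13) | bus: BusRdX,Flush
[3] P1: store L3 := 4 | P0:I, P1:M(4) | bus: none
[4] P0: load  L1 | P0:E(70), P1:I | bus: BusRd
[5] P0: load  L4 | P0:E(10), P1:I | bus: BusRd
[6] P1: load  L1 | P0:S(70), P1:S(70) | bus: BusRd
[7] P1: load  L1 | P0:S(70), P1:S(70) | bus: none
[8] P0: load  L4 | P0:E(10), P1:I | bus: none
[9] P0: load  L2 | P0:E(60), P1:I | bus: BusRd
[10] P1: store L3 := 71 | P0:I, P1:M(71) | bus: none
[11] P1: store L2 := 26 | P0:I, P1:M(26) | bus: BusRdX

bus = none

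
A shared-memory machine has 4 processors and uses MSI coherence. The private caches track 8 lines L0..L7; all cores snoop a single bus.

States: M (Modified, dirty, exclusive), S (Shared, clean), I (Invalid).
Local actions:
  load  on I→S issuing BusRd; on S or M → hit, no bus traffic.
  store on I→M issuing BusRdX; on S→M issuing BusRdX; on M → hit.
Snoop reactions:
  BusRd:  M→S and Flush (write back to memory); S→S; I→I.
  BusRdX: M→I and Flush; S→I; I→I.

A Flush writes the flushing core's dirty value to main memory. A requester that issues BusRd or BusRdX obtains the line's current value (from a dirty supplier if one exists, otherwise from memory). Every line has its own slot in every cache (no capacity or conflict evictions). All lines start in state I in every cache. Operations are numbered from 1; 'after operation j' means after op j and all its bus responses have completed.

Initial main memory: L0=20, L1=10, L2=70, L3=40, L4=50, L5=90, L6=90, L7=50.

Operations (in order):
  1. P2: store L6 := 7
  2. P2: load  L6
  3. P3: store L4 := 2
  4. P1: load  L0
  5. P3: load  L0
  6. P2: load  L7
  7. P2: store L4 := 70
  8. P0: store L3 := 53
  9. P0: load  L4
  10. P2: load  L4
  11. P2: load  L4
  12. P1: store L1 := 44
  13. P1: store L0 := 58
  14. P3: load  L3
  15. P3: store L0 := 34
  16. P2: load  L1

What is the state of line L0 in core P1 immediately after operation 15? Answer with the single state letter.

step 1: P2: store L6 := 7  ⟶  IIMI  (L6)  txn=BusRdX  M[L6]=90
step 2: P2: load  L6  ⟶  IIMI  (L6)  txn=∅  M[L6]=90
step 3: P3: store L4 := 2  ⟶  IIIM  (L4)  txn=BusRdX  M[L4]=50
step 4: P1: load  L0  ⟶  ISII  (L0)  txn=BusRd  M[L0]=20
step 5: P3: load  L0  ⟶  ISIS  (L0)  txn=BusRd  M[L0]=20
step 6: P2: load  L7  ⟶  IISI  (L7)  txn=BusRd  M[L7]=50
step 7: P2: store L4 := 70  ⟶  IIMI  (L4)  txn=BusRdX+Flush  M[L4]=2
step 8: P0: store L3 := 53  ⟶  MIII  (L3)  txn=BusRdX  M[L3]=40
step 9: P0: load  L4  ⟶  SISI  (L4)  txn=BusRd+Flush  M[L4]=70
step 10: P2: load  L4  ⟶  SISI  (L4)  txn=∅  M[L4]=70
step 11: P2: load  L4  ⟶  SISI  (L4)  txn=∅  M[L4]=70
step 12: P1: store L1 := 44  ⟶  IMII  (L1)  txn=BusRdX  M[L1]=10
step 13: P1: store L0 := 58  ⟶  IMII  (L0)  txn=BusRdX  M[L0]=20
step 14: P3: load  L3  ⟶  SIIS  (L3)  txn=BusRd+Flush  M[L3]=53
step 15: P3: store L0 := 34  ⟶  IIIM  (L0)  txn=BusRdX+Flush  M[L0]=58
step 16: P2: load  L1  ⟶  ISSI  (L1)  txn=BusRd+Flush  M[L1]=44

state = I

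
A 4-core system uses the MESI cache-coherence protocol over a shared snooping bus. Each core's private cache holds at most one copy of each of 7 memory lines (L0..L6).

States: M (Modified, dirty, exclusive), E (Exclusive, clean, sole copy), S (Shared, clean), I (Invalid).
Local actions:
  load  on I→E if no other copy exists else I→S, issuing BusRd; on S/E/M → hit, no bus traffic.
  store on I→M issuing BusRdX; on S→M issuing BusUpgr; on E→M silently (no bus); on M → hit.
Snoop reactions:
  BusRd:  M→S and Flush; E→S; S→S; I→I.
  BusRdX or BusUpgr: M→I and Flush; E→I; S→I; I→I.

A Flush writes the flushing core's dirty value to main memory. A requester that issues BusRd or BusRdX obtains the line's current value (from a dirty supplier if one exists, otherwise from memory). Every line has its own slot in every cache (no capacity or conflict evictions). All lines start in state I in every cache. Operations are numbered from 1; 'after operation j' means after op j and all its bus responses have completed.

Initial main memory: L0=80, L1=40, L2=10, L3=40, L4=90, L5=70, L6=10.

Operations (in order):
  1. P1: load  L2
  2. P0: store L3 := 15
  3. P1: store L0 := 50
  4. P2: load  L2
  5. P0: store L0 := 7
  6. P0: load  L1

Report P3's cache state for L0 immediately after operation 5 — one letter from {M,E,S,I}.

step 1: P1: load  L2  ⟶  IEII  (L2)  txn=BusRd  M[L2]=10
step 2: P0: store L3 := 15  ⟶  MIII  (L3)  txn=BusRdX  M[L3]=40
step 3: P1: store L0 := 50  ⟶  IMII  (L0)  txn=BusRdX  M[L0]=80
step 4: P2: load  L2  ⟶  ISSI  (L2)  txn=BusRd  M[L2]=10
step 5: P0: store L0 := 7  ⟶  MIII  (L0)  txn=BusRdX+Flush  M[L0]=50
step 6: P0: load  L1  ⟶  EIII  (L1)  txn=BusRd  M[L1]=40

state = I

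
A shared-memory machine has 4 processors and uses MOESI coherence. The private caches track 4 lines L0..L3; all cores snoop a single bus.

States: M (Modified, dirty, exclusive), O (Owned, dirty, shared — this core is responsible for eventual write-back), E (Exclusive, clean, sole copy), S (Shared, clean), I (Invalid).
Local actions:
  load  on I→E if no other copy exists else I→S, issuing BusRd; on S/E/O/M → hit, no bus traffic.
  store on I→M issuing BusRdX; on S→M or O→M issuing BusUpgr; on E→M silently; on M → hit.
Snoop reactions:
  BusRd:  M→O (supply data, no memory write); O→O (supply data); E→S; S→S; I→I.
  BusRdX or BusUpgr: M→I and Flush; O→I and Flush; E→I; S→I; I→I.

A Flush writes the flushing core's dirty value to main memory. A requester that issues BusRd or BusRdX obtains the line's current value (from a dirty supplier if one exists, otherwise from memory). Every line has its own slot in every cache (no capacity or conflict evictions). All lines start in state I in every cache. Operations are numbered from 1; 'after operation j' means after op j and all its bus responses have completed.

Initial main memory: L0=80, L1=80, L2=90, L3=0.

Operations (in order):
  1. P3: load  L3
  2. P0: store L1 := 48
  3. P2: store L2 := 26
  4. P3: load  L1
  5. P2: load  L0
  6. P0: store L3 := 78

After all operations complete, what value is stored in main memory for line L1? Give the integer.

memory[L1] = 80

step 1: P3: load  L3  ⟶  IIIE  (L3)  txn=BusRd  M[L3]=0
step 2: P0: store L1 := 48  ⟶  MIII  (L1)  txn=BusRdX  M[L1]=80
step 3: P2: store L2 := 26  ⟶  IIMI  (L2)  txn=BusRdX  M[L2]=90
step 4: P3: load  L1  ⟶  OIIS  (L1)  txn=BusRd  M[L1]=80
step 5: P2: load  L0  ⟶  IIEI  (L0)  txn=BusRd  M[L0]=80
step 6: P0: store L3 := 78  ⟶  MIII  (L3)  txn=BusRdX  M[L3]=0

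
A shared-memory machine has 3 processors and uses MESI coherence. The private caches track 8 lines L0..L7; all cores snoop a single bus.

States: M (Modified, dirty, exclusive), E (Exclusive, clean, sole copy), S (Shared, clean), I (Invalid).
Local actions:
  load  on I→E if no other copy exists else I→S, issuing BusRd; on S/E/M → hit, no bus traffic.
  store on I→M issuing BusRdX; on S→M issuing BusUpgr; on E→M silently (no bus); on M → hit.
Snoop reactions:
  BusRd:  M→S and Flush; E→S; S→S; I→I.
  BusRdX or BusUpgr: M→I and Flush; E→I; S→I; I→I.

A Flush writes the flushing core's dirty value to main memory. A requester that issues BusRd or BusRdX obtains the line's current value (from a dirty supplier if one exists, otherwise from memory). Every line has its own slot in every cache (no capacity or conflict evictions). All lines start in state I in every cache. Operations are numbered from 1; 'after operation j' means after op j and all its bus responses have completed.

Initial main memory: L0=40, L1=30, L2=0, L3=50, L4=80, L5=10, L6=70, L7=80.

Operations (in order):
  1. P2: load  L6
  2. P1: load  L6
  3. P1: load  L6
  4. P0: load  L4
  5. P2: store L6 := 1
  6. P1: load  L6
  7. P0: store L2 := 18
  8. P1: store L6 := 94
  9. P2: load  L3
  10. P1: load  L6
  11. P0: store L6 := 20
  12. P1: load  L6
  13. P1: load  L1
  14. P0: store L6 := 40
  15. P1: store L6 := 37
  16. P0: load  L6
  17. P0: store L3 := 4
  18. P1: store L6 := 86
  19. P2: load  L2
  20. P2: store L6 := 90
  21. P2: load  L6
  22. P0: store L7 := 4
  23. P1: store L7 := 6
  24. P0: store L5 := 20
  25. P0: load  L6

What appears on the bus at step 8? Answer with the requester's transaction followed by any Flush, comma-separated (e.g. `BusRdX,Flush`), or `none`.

1. P2: load  L6  bus=[BusRd]  L6: P0=I P1=I P2=E  mem[L6]=70
2. P1: load  L6  bus=[BusRd]  L6: P0=I P1=S P2=S  mem[L6]=70
3. P1: load  L6  bus=[-]  L6: P0=I P1=S P2=S  mem[L6]=70
4. P0: load  L4  bus=[BusRd]  L4: P0=E P1=I P2=I  mem[L4]=80
5. P2: store L6 := 1  bus=[BusUpgr]  L6: P0=I P1=I P2=M  mem[L6]=70
6. P1: load  L6  bus=[BusRd,Flush]  L6: P0=I P1=S P2=S  mem[L6]=1
7. P0: store L2 := 18  bus=[BusRdX]  L2: P0=M P1=I P2=I  mem[L2]=0
8. P1: store L6 := 94  bus=[BusUpgr]  L6: P0=I P1=M P2=I  mem[L6]=1
9. P2: load  L3  bus=[BusRd]  L3: P0=I P1=I P2=E  mem[L3]=50
10. P1: load  L6  bus=[-]  L6: P0=I P1=M P2=I  mem[L6]=1
11. P0: store L6 := 20  bus=[BusRdX,Flush]  L6: P0=M P1=I P2=I  mem[L6]=94
12. P1: load  L6  bus=[BusRd,Flush]  L6: P0=S P1=S P2=I  mem[L6]=20
13. P1: load  L1  bus=[BusRd]  L1: P0=I P1=E P2=I  mem[L1]=30
14. P0: store L6 := 40  bus=[BusUpgr]  L6: P0=M P1=I P2=I  mem[L6]=20
15. P1: store L6 := 37  bus=[BusRdX,Flush]  L6: P0=I P1=M P2=I  mem[L6]=40
16. P0: load  L6  bus=[BusRd,Flush]  L6: P0=S P1=S P2=I  mem[L6]=37
17. P0: store L3 := 4  bus=[BusRdX]  L3: P0=M P1=I P2=I  mem[L3]=50
18. P1: store L6 := 86  bus=[BusUpgr]  L6: P0=I P1=M P2=I  mem[L6]=37
19. P2: load  L2  bus=[BusRd,Flush]  L2: P0=S P1=I P2=S  mem[L2]=18
20. P2: store L6 := 90  bus=[BusRdX,Flush]  L6: P0=I P1=I P2=M  mem[L6]=86
21. P2: load  L6  bus=[-]  L6: P0=I P1=I P2=M  mem[L6]=86
22. P0: store L7 := 4  bus=[BusRdX]  L7: P0=M P1=I P2=I  mem[L7]=80
23. P1: store L7 := 6  bus=[BusRdX,Flush]  L7: P0=I P1=M P2=I  mem[L7]=4
24. P0: store L5 := 20  bus=[BusRdX]  L5: P0=M P1=I P2=I  mem[L5]=10
25. P0: load  L6  bus=[BusRd,Flush]  L6: P0=S P1=I P2=S  mem[L6]=90

bus = BusUpgr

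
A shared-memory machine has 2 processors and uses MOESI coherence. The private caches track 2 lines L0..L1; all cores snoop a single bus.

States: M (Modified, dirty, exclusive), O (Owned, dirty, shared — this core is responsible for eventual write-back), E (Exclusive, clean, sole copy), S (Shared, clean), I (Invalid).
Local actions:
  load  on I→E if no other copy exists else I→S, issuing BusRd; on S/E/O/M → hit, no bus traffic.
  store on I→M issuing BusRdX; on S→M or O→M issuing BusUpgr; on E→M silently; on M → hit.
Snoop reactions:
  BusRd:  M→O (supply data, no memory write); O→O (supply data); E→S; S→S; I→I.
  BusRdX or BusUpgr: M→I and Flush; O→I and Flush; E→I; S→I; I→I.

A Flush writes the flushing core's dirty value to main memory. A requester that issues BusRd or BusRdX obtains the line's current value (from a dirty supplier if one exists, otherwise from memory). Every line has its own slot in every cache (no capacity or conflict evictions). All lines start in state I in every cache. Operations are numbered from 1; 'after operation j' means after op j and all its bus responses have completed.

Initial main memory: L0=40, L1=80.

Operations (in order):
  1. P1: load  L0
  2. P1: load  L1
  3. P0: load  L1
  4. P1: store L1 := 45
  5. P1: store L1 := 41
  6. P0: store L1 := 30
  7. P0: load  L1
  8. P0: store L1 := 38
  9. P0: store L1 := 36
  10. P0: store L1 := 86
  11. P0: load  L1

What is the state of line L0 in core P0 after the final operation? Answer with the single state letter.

[1] P1: load  L0 | P0:I, P1:E(40) | bus: BusRd
[2] P1: load  L1 | P0:I, P1:E(80) | bus: BusRd
[3] P0: load  L1 | P0:S(80), P1:S(80) | bus: BusRd
[4] P1: store L1 := 45 | P0:I, P1:M(45) | bus: BusUpgr
[5] P1: store L1 := 41 | P0:I, P1:M(41) | bus: none
[6] P0: store L1 := 30 | P0:M(30), P1:I | bus: BusRdX,Flush
[7] P0: load  L1 | P0:M(30), P1:I | bus: none
[8] P0: store L1 := 38 | P0:M(38), P1:I | bus: none
[9] P0: store L1 := 36 | P0:M(36), P1:I | bus: none
[10] P0: store L1 := 86 | P0:M(86), P1:I | bus: none
[11] P0: load  L1 | P0:M(86), P1:I | bus: none

state = I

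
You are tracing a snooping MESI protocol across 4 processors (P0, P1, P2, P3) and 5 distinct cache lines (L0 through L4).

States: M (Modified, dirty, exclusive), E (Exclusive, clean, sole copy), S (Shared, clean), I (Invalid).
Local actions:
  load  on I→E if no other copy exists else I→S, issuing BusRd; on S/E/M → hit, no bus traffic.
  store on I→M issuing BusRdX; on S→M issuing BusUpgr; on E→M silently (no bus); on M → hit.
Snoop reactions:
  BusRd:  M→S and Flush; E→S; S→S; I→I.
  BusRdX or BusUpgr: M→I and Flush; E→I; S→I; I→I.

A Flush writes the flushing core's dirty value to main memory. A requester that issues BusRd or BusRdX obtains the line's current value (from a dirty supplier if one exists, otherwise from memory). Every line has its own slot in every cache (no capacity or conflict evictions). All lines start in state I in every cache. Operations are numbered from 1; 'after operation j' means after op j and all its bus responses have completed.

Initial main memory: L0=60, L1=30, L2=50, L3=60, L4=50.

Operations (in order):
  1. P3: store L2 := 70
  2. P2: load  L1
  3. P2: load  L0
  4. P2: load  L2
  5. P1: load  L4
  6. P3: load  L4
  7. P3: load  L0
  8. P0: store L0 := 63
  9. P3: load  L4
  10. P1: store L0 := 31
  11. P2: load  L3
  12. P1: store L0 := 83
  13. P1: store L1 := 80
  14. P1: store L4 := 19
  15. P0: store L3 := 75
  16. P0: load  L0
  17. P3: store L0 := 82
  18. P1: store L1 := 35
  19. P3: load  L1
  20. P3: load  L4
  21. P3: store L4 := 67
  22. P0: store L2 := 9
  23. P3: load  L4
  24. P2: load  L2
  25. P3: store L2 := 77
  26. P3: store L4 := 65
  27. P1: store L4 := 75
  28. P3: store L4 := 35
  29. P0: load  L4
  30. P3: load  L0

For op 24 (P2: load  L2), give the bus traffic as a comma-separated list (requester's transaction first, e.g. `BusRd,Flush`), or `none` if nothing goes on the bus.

[1] P3: store L2 := 70 | P0:I, P1:I, P2:I, P3:M(70) | bus: BusRdX
[2] P2: load  L1 | P0:I, P1:I, P2:E(30), P3:I | bus: BusRd
[3] P2: load  L0 | P0:I, P1:I, P2:E(60), P3:I | bus: BusRd
[4] P2: load  L2 | P0:I, P1:I, P2:S(70), P3:S(70) | bus: BusRd,Flush
[5] P1: load  L4 | P0:I, P1:E(50), P2:I, P3:I | bus: BusRd
[6] P3: load  L4 | P0:I, P1:S(50), P2:I, P3:S(50) | bus: BusRd
[7] P3: load  L0 | P0:I, P1:I, P2:S(60), P3:S(60) | bus: BusRd
[8] P0: store L0 := 63 | P0:M(63), P1:I, P2:I, P3:I | bus: BusRdX
[9] P3: load  L4 | P0:I, P1:S(50), P2:I, P3:S(50) | bus: none
[10] P1: store L0 := 31 | P0:I, P1:M(31), P2:I, P3:I | bus: BusRdX,Flush
[11] P2: load  L3 | P0:I, P1:I, P2:E(60), P3:I | bus: BusRd
[12] P1: store L0 := 83 | P0:I, P1:M(83), P2:I, P3:I | bus: none
[13] P1: store L1 := 80 | P0:I, P1:M(80), P2:I, P3:I | bus: BusRdX
[14] P1: store L4 := 19 | P0:I, P1:M(19), P2:I, P3:I | bus: BusUpgr
[15] P0: store L3 := 75 | P0:M(75), P1:I, P2:I, P3:I | bus: BusRdX
[16] P0: load  L0 | P0:S(83), P1:S(83), P2:I, P3:I | bus: BusRd,Flush
[17] P3: store L0 := 82 | P0:I, P1:I, P2:I, P3:M(82) | bus: BusRdX
[18] P1: store L1 := 35 | P0:I, P1:M(35), P2:I, P3:I | bus: none
[19] P3: load  L1 | P0:I, P1:S(35), P2:I, P3:S(35) | bus: BusRd,Flush
[20] P3: load  L4 | P0:I, P1:S(19), P2:I, P3:S(19) | bus: BusRd,Flush
[21] P3: store L4 := 67 | P0:I, P1:I, P2:I, P3:M(67) | bus: BusUpgr
[22] P0: store L2 := 9 | P0:M(9), P1:I, P2:I, P3:I | bus: BusRdX
[23] P3: load  L4 | P0:I, P1:I, P2:I, P3:M(67) | bus: none
[24] P2: load  L2 | P0:S(9), P1:I, P2:S(9), P3:I | bus: BusRd,Flush
[25] P3: store L2 := 77 | P0:I, P1:I, P2:I, P3:M(77) | bus: BusRdX
[26] P3: store L4 := 65 | P0:I, P1:I, P2:I, P3:M(65) | bus: none
[27] P1: store L4 := 75 | P0:I, P1:M(75), P2:I, P3:I | bus: BusRdX,Flush
[28] P3: store L4 := 35 | P0:I, P1:I, P2:I, P3:M(35) | bus: BusRdX,Flush
[29] P0: load  L4 | P0:S(35), P1:I, P2:I, P3:S(35) | bus: BusRd,Flush
[30] P3: load  L0 | P0:I, P1:I, P2:I, P3:M(82) | bus: none

bus = BusRd,Flush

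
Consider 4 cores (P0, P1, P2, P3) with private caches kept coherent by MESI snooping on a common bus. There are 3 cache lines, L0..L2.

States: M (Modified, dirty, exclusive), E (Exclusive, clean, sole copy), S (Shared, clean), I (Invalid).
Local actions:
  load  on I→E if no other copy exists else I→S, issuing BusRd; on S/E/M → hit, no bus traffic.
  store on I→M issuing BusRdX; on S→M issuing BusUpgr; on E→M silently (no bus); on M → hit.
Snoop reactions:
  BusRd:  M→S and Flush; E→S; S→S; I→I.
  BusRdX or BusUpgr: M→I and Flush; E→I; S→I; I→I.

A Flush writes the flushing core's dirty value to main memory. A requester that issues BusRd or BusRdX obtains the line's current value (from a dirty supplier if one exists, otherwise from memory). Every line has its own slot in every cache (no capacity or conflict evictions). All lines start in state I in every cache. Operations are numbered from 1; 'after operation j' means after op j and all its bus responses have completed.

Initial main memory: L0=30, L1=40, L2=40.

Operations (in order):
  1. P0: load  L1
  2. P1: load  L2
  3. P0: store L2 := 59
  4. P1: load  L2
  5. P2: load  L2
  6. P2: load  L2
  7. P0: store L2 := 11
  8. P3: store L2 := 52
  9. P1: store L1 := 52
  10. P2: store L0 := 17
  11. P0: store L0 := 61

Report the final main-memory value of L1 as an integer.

memory[L1] = 40

  op1 P0: load  L1 → E/I/I/I on L1; bus BusRd; mem=40
  op2 P1: load  L2 → I/E/I/I on L2; bus BusRd; mem=40
  op3 P0: store L2 := 59 → M/I/I/I on L2; bus BusRdX; mem=40
  op4 P1: load  L2 → S/S/I/I on L2; bus BusRd Flush; mem=59
  op5 P2: load  L2 → S/S/S/I on L2; bus BusRd; mem=59
  op6 P2: load  L2 → S/S/S/I on L2; bus (none); mem=59
  op7 P0: store L2 := 11 → M/I/I/I on L2; bus BusUpgr; mem=59
  op8 P3: store L2 := 52 → I/I/I/M on L2; bus BusRdX Flush; mem=11
  op9 P1: store L1 := 52 → I/M/I/I on L1; bus BusRdX; mem=40
  op10 P2: store L0 := 17 → I/I/M/I on L0; bus BusRdX; mem=30
  op11 P0: store L0 := 61 → M/I/I/I on L0; bus BusRdX Flush; mem=17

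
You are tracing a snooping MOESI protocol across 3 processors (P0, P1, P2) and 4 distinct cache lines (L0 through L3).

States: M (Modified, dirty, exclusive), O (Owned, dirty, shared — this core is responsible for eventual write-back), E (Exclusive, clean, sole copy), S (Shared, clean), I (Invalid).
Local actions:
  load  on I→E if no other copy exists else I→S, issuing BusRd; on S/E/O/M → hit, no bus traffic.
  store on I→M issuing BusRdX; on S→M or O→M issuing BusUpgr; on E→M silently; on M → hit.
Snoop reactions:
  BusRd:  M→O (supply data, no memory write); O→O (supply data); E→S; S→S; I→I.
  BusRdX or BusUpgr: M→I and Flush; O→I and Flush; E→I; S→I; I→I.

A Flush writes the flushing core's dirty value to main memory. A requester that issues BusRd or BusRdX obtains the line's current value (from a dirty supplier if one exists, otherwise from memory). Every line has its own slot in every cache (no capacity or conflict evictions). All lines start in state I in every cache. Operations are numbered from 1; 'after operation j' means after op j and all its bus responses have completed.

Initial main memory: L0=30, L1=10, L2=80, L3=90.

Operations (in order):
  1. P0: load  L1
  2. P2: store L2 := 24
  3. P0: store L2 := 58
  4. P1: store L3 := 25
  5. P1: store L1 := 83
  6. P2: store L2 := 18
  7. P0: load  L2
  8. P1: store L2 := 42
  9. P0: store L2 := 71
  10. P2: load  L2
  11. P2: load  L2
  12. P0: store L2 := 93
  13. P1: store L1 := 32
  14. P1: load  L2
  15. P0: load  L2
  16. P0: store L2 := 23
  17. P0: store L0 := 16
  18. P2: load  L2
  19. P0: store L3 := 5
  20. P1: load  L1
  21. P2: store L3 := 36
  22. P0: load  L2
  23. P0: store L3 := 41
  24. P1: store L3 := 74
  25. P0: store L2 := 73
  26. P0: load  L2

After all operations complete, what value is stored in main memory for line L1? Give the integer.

step 1: P0: load  L1  ⟶  EII  (L1)  txn=BusRd  M[L1]=10
step 2: P2: store L2 := 24  ⟶  IIM  (L2)  txn=BusRdX  M[L2]=80
step 3: P0: store L2 := 58  ⟶  MII  (L2)  txn=BusRdX+Flush  M[L2]=24
step 4: P1: store L3 := 25  ⟶  IMI  (L3)  txn=BusRdX  M[L3]=90
step 5: P1: store L1 := 83  ⟶  IMI  (L1)  txn=BusRdX  M[L1]=10
step 6: P2: store L2 := 18  ⟶  IIM  (L2)  txn=BusRdX+Flush  M[L2]=58
step 7: P0: load  L2  ⟶  SIO  (L2)  txn=BusRd  M[L2]=58
step 8: P1: store L2 := 42  ⟶  IMI  (L2)  txn=BusRdX+Flush  M[L2]=18
step 9: P0: store L2 := 71  ⟶  MII  (L2)  txn=BusRdX+Flush  M[L2]=42
step 10: P2: load  L2  ⟶  OIS  (L2)  txn=BusRd  M[L2]=42
step 11: P2: load  L2  ⟶  OIS  (L2)  txn=∅  M[L2]=42
step 12: P0: store L2 := 93  ⟶  MII  (L2)  txn=BusUpgr  M[L2]=42
step 13: P1: store L1 := 32  ⟶  IMI  (L1)  txn=∅  M[L1]=10
step 14: P1: load  L2  ⟶  OSI  (L2)  txn=BusRd  M[L2]=42
step 15: P0: load  L2  ⟶  OSI  (L2)  txn=∅  M[L2]=42
step 16: P0: store L2 := 23  ⟶  MII  (L2)  txn=BusUpgr  M[L2]=42
step 17: P0: store L0 := 16  ⟶  MII  (L0)  txn=BusRdX  M[L0]=30
step 18: P2: load  L2  ⟶  OIS  (L2)  txn=BusRd  M[L2]=42
step 19: P0: store L3 := 5  ⟶  MII  (L3)  txn=BusRdX+Flush  M[L3]=25
step 20: P1: load  L1  ⟶  IMI  (L1)  txn=∅  M[L1]=10
step 21: P2: store L3 := 36  ⟶  IIM  (L3)  txn=BusRdX+Flush  M[L3]=5
step 22: P0: load  L2  ⟶  OIS  (L2)  txn=∅  M[L2]=42
step 23: P0: store L3 := 41  ⟶  MII  (L3)  txn=BusRdX+Flush  M[L3]=36
step 24: P1: store L3 := 74  ⟶  IMI  (L3)  txn=BusRdX+Flush  M[L3]=41
step 25: P0: store L2 := 73  ⟶  MII  (L2)  txn=BusUpgr  M[L2]=42
step 26: P0: load  L2  ⟶  MII  (L2)  txn=∅  M[L2]=42

memory[L1] = 10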